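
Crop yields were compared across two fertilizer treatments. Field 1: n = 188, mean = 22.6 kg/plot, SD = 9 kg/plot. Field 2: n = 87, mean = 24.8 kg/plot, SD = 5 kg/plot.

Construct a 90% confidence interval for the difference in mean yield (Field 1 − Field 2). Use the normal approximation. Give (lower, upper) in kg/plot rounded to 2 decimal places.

(-3.59, -0.81)

Per-group SEs: s₁/√n₁ = 9/√188 = 0.6564, s₂/√n₂ = 5/√87 = 0.5361.
Unpooled SE of the difference: √(0.43086096 + 0.28740321) = 0.8475.
Margin of error = z* · SE = 1.645 × 0.8475 = 1.3941.
x̄₁ − x̄₂ = 22.6 − 24.8 = -2.2000.
CI: -2.2000 ± 1.3941 = (-3.59, -0.81).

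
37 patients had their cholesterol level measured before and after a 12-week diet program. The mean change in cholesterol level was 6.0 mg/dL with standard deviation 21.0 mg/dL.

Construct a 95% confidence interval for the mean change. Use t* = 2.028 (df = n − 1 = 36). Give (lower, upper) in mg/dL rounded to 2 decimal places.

(-1.00, 13.00)

This is a matched-pairs design, so SE = s_d/√n = 21.0/√37 = 3.4524.
Margin = 2.028 × 3.4524 = 7.0015; the interval is 6.0 ± 7.0015 = (-1.00, 13.00).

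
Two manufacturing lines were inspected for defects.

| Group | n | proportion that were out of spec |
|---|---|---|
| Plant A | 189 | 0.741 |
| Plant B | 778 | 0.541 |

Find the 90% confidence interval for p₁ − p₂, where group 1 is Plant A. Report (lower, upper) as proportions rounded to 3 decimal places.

(0.140, 0.260)

Each SE is √(p̂(1−p̂)/n): √(0.7410·0.2590/189) = 0.03187 and √(0.5410·0.4590/778) = 0.01787.
SE(p̂₁ − p̂₂) = √(SE₁² + SE₂²) = √(0.0010156969 + 0.0003193369) = 0.03654, since the two samples are independent.
At 90% confidence z* = 1.645; margin = 1.645 × 0.03654 = 0.06011.
The difference is 0.7410 − 0.5410 = 0.2000, so the interval is 0.2000 ± 0.06011 = (0.140, 0.260).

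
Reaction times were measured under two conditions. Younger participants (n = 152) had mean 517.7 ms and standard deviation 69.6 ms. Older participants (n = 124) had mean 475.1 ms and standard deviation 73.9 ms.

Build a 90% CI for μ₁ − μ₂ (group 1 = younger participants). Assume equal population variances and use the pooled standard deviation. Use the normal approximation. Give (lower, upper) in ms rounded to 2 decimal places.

(28.35, 56.85)

Pooled variance s_p² = [151·69.6² + 123·73.9²] / (152+124−2) = 5121.1569, so s_p = 71.5623.
SE_diff = s_p·√(1/n₁ + 1/n₂) = 71.5623·√(1/152 + 1/124) = 8.6598.
z* = 1.645; margin = 1.645 × 8.6598 = 14.2454.
Difference = 517.7 − 475.1 = 42.6000.
42.6000 ± 14.2454 → (28.35, 56.85).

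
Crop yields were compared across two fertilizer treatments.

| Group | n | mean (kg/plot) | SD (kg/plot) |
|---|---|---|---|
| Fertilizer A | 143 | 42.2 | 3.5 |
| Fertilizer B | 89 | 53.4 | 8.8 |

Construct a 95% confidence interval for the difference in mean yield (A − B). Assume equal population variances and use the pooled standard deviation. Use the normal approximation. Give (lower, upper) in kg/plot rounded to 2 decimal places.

Pooled variance s_p² = [142·3.5² + 88·8.8²] / (143+89−2) = 37.1923, so s_p = 6.0985.
SE_diff = s_p·√(1/n₁ + 1/n₂) = 6.0985·√(1/143 + 1/89) = 0.8234.
z* = 1.960; margin = 1.960 × 0.8234 = 1.6139.
Difference = 42.2 − 53.4 = -11.2000.
-11.2000 ± 1.6139 → (-12.81, -9.59).

(-12.81, -9.59)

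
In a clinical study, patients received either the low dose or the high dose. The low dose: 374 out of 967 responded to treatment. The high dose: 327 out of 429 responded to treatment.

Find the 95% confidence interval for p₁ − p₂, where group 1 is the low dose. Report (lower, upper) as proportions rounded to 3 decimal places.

(-0.426, -0.325)

Sample proportions: 374/967 = 0.3868, 327/429 = 0.7622.
Each SE is √(p̂(1−p̂)/n): √(0.3868·0.6132/967) = 0.01566 and √(0.7622·0.2378/429) = 0.02055.
SE(p̂₁ − p̂₂) = √(SE₁² + SE₂²) = √(0.0002452356 + 0.0004223025) = 0.02584, since the two samples are independent.
At 95% confidence z* = 1.960; margin = 1.960 × 0.02584 = 0.05065.
The difference is 0.3868 − 0.7622 = -0.3754, so the interval is -0.3754 ± 0.05065 = (-0.426, -0.325).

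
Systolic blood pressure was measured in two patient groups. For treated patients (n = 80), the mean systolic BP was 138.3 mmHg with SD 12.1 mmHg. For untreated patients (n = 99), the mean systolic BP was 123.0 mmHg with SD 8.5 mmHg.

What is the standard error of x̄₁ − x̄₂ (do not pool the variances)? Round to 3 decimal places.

1.600

Standard errors of each mean: 12.1/√80 = 1.3528 and 8.5/√99 = 0.8543.
SE(x̄₁ − x̄₂) = √(1.3528² + 0.8543²) = 1.6000 for independent samples with unequal variances.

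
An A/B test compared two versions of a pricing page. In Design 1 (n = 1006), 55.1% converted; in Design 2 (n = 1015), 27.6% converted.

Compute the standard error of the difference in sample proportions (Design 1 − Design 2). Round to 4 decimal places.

0.0210

Each SE is √(p̂(1−p̂)/n): √(0.5510·0.4490/1006) = 0.01568 and √(0.2760·0.7240/1015) = 0.01403.
SE(p̂₁ − p̂₂) = √(SE₁² + SE₂²) = √(0.0002458624 + 0.0001968409) = 0.02104, since the two samples are independent.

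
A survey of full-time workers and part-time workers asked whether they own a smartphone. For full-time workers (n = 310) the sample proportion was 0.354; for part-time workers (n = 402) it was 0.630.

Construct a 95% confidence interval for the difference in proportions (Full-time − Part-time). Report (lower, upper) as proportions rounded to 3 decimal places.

Each SE is √(p̂(1−p̂)/n): √(0.3540·0.6460/310) = 0.02716 and √(0.6300·0.3700/402) = 0.02408.
SE(p̂₁ − p̂₂) = √(SE₁² + SE₂²) = √(0.0007376656 + 0.0005798464) = 0.03630, since the two samples are independent.
At 95% confidence z* = 1.960; margin = 1.960 × 0.03630 = 0.07115.
The difference is 0.3540 − 0.6300 = -0.2760, so the interval is -0.2760 ± 0.07115 = (-0.347, -0.205).

(-0.347, -0.205)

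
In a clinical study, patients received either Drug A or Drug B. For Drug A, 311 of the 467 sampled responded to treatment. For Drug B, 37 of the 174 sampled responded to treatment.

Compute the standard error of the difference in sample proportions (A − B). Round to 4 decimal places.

First, p̂₁ = 311/467 = 0.6660; p̂₂ = 37/174 = 0.2126.
The two standard errors are √(0.6660×0.3340/467) = 0.02182 and √(0.2126×0.7874/174) = 0.03102.
Because the samples are independent, SE_diff = √(0.02182² + 0.03102²) = 0.03793.

0.0379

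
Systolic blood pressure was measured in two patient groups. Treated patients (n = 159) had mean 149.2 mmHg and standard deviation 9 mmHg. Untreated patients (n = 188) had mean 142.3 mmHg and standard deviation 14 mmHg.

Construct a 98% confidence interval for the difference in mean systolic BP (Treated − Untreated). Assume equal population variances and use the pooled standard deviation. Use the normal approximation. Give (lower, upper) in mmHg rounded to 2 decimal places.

Pooled variance s_p² = [158·9² + 187·14²] / (159+188−2) = 143.3333, so s_p = 11.9722.
SE_diff = s_p·√(1/n₁ + 1/n₂) = 11.9722·√(1/159 + 1/188) = 1.2899.
z* = 2.326; margin = 2.326 × 1.2899 = 3.0003.
Difference = 149.2 − 142.3 = 6.9000.
6.9000 ± 3.0003 → (3.90, 9.90).

(3.90, 9.90)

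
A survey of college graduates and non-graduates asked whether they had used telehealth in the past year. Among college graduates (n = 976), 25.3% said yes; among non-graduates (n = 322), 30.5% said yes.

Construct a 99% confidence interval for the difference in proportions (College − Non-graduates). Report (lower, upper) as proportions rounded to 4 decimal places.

(-0.1272, 0.0232)

Each SE is √(p̂(1−p̂)/n): √(0.2530·0.7470/976) = 0.01392 and √(0.3050·0.6950/322) = 0.02566.
SE(p̂₁ − p̂₂) = √(SE₁² + SE₂²) = √(0.0001937664 + 0.0006584356) = 0.02919, since the two samples are independent.
At 99% confidence z* = 2.576; margin = 2.576 × 0.02919 = 0.07519.
The difference is 0.2530 − 0.3050 = -0.0520, so the interval is -0.0520 ± 0.07519 = (-0.1272, 0.0232).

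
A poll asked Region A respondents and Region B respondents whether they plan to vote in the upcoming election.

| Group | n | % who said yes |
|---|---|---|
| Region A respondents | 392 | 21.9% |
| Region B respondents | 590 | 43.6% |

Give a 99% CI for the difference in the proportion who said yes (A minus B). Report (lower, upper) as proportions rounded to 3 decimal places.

(-0.292, -0.142)

The two standard errors are √(0.2190×0.7810/392) = 0.02089 and √(0.4360×0.5640/590) = 0.02042.
Because the samples are independent, SE_diff = √(0.02089² + 0.02042²) = 0.02921.
Using z* = 2.576 for 99%, ME = 2.576 × 0.02921 = 0.07524.
p̂₁ − p̂₂ = -0.2170; interval -0.2170 ± 0.07524 gives (-0.292, -0.142).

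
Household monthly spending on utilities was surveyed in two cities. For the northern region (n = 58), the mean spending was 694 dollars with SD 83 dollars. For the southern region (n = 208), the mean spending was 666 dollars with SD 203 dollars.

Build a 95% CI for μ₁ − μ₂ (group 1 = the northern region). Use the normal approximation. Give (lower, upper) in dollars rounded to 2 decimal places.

(-6.89, 62.89)

Standard errors of each mean: 83/√58 = 10.8984 and 203/√208 = 14.0755.
SE(x̄₁ − x̄₂) = √(10.8984² + 14.0755²) = 17.8015 for independent samples with unequal variances.
With z* = 1.960, the margin is 1.960 × 17.8015 = 34.8909.
x̄₁ − x̄₂ = 694 − 666 = 28.0000; the interval is 28.0000 ± 34.8909 = (-6.89, 62.89).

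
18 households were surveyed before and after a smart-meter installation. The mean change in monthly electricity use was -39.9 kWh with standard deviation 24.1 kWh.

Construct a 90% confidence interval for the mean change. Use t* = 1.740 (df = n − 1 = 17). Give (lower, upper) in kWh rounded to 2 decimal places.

(-49.78, -30.02)

Paired design: SE = s_d/√n = 24.1/√18 = 5.6804.
t* = 1.740; margin of error = 1.740 × 5.6804 = 9.8839.
-39.9 ± 9.8839 → (-49.78, -30.02).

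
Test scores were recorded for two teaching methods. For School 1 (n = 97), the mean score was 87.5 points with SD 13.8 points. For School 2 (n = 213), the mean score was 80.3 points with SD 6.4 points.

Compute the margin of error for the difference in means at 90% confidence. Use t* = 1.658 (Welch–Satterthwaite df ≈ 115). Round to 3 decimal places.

Per-group SEs: s₁/√n₁ = 13.8/√97 = 1.4012, s₂/√n₂ = 6.4/√213 = 0.4385.
Unpooled SE of the difference: √(1.96336144 + 0.19228225) = 1.4682.
Margin of error = t* · SE = 1.658 × 1.4682 = 2.4343.

2.434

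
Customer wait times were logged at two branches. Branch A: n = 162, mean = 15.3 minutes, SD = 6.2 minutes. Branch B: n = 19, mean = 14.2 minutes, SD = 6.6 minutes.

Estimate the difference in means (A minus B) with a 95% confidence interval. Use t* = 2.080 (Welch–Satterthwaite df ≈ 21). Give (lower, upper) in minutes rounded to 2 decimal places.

(-2.21, 4.41)

Per-group SEs: s₁/√n₁ = 6.2/√162 = 0.4871, s₂/√n₂ = 6.6/√19 = 1.5141.
Unpooled SE of the difference: √(0.23726641 + 2.29249881) = 1.5905.
Margin of error = t* · SE = 2.080 × 1.5905 = 3.3082.
x̄₁ − x̄₂ = 15.3 − 14.2 = 1.1000.
CI: 1.1000 ± 3.3082 = (-2.21, 4.41).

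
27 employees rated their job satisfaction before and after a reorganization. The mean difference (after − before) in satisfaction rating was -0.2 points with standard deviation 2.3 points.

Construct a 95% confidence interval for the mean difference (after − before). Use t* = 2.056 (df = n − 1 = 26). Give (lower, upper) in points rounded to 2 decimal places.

This is a matched-pairs design, so SE = s_d/√n = 2.3/√27 = 0.4426.
Margin = 2.056 × 0.4426 = 0.9100; the interval is -0.2 ± 0.9100 = (-1.11, 0.71).

(-1.11, 0.71)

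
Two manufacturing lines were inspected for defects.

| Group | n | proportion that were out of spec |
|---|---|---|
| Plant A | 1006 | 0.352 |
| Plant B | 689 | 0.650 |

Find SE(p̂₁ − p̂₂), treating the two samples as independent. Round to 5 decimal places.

SE₁ = √(p̂₁(1−p̂₁)/n₁) = √(0.3520·0.6480/1006) = 0.01506; SE₂ = √(0.6500·0.3500/689) = 0.01817.
Independent samples: SE of the difference = √(SE₁² + SE₂²) = √(0.0002268036 + 0.0003301489) = 0.02360.

0.02360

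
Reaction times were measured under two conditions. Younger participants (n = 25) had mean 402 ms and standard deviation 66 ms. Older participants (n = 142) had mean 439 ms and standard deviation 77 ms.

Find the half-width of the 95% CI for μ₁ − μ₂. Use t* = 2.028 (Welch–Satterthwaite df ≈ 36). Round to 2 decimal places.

Standard errors of each mean: 66/√25 = 13.2000 and 77/√142 = 6.4617.
SE(x̄₁ − x̄₂) = √(13.2000² + 6.4617²) = 14.6967 for independent samples with unequal variances.
With t* = 2.028, the margin is 2.028 × 14.6967 = 29.8049.

29.80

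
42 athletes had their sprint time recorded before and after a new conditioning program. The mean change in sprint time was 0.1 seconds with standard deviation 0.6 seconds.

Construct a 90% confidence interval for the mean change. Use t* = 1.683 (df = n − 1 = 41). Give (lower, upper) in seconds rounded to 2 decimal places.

Paired design: SE = s_d/√n = 0.6/√42 = 0.0926.
t* = 1.683; margin of error = 1.683 × 0.0926 = 0.1558.
0.1 ± 0.1558 → (-0.06, 0.26).

(-0.06, 0.26)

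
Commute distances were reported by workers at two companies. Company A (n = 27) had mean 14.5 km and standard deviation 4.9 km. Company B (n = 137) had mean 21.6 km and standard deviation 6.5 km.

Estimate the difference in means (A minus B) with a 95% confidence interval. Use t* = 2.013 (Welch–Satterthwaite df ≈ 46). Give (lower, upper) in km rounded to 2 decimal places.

Per-group SEs: s₁/√n₁ = 4.9/√27 = 0.9430, s₂/√n₂ = 6.5/√137 = 0.5553.
Unpooled SE of the difference: √(0.889249 + 0.30835809) = 1.0944.
Margin of error = t* · SE = 2.013 × 1.0944 = 2.2030.
x̄₁ − x̄₂ = 14.5 − 21.6 = -7.1000.
CI: -7.1000 ± 2.2030 = (-9.30, -4.90).

(-9.30, -4.90)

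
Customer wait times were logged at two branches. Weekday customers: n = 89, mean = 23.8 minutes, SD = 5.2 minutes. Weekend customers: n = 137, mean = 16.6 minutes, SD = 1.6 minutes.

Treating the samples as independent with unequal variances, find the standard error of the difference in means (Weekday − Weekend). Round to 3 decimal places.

0.568

SE₁ = s₁/√n₁ = 5.2/√89 = 0.5512; SE₂ = 1.6/√137 = 0.1367.
Independent samples, unequal variances: SE_diff = √(SE₁² + SE₂²) = √(0.30382144 + 0.01868689) = 0.5679.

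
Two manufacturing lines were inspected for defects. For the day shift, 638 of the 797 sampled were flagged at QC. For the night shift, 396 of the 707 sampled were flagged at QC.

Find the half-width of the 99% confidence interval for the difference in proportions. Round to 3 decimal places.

0.060

p̂₁ = 638/797 = 0.8005 and p̂₂ = 396/707 = 0.5601.
SE₁ = √(p̂₁(1−p̂₁)/n₁) = √(0.8005·0.1995/797) = 0.01416; SE₂ = √(0.5601·0.4399/707) = 0.01867.
Independent samples: SE of the difference = √(SE₁² + SE₂²) = √(0.0002005056 + 0.0003485689) = 0.02343.
z* for 99% confidence is 2.576, so the margin of error is 2.576 × 0.02343 = 0.06036.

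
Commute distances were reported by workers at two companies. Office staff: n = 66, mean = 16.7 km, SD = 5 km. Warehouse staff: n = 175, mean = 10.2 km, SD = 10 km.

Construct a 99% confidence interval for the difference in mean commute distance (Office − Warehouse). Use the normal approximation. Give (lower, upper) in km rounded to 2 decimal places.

(3.99, 9.01)

Per-group SEs: s₁/√n₁ = 5/√66 = 0.6155, s₂/√n₂ = 10/√175 = 0.7559.
Unpooled SE of the difference: √(0.37884025 + 0.57138481) = 0.9748.
Margin of error = z* · SE = 2.576 × 0.9748 = 2.5111.
x̄₁ − x̄₂ = 16.7 − 10.2 = 6.5000.
CI: 6.5000 ± 2.5111 = (3.99, 9.01).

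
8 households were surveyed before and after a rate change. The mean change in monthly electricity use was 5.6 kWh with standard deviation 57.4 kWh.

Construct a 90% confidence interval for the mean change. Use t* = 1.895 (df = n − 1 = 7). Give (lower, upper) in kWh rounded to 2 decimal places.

This is a matched-pairs design, so SE = s_d/√n = 57.4/√8 = 20.2940.
Margin = 1.895 × 20.2940 = 38.4571; the interval is 5.6 ± 38.4571 = (-32.86, 44.06).

(-32.86, 44.06)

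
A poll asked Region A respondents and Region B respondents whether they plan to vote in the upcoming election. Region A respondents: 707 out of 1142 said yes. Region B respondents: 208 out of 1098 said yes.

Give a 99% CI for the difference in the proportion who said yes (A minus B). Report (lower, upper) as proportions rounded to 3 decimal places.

p̂₁ = 707/1142 = 0.6191 and p̂₂ = 208/1098 = 0.1894.
SE₁ = √(p̂₁(1−p̂₁)/n₁) = √(0.6191·0.3809/1142) = 0.01437; SE₂ = √(0.1894·0.8106/1098) = 0.01182.
Independent samples: SE of the difference = √(SE₁² + SE₂²) = √(0.0002064969 + 0.0001397124) = 0.01861.
z* for 99% confidence is 2.576, so the margin of error is 2.576 × 0.01861 = 0.04794.
Point estimate p̂₁ − p̂₂ = 0.6191 − 0.1894 = 0.4297.
0.4297 ± 0.04794 → (0.382, 0.478).

(0.382, 0.478)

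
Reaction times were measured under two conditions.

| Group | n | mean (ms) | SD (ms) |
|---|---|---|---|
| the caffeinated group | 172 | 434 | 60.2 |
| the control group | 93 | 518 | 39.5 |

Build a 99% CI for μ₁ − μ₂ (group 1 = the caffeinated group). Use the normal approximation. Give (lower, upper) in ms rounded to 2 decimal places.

(-99.85, -68.15)

SE₁ = s₁/√n₁ = 60.2/√172 = 4.5902; SE₂ = 39.5/√93 = 4.0960.
Independent samples, unequal variances: SE_diff = √(SE₁² + SE₂²) = √(21.06993604 + 16.777216) = 6.1520.
z* = 2.576, so margin of error = 2.576 × 6.1520 = 15.8476.
Difference in means = 434 − 518 = -84.0000.
-84.0000 ± 15.8476 → (-99.85, -68.15).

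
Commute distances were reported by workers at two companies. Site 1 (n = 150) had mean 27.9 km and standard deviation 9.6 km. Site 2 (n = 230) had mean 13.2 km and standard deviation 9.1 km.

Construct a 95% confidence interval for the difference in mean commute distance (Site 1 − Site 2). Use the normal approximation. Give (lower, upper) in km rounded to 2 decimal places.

(12.77, 16.63)

Standard errors of each mean: 9.6/√150 = 0.7838 and 9.1/√230 = 0.6000.
SE(x̄₁ − x̄₂) = √(0.7838² + 0.6000²) = 0.9871 for independent samples with unequal variances.
With z* = 1.960, the margin is 1.960 × 0.9871 = 1.9347.
x̄₁ − x̄₂ = 27.9 − 13.2 = 14.7000; the interval is 14.7000 ± 1.9347 = (12.77, 16.63).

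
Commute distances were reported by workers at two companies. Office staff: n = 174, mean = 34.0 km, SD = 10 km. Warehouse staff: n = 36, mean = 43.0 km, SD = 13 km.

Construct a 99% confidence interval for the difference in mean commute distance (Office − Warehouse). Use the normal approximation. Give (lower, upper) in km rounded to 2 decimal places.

(-14.91, -3.09)

Per-group SEs: s₁/√n₁ = 10/√174 = 0.7581, s₂/√n₂ = 13/√36 = 2.1667.
Unpooled SE of the difference: √(0.57471561 + 4.69458889) = 2.2955.
Margin of error = z* · SE = 2.576 × 2.2955 = 5.9132.
x̄₁ − x̄₂ = 34.0 − 43.0 = -9.0000.
CI: -9.0000 ± 5.9132 = (-14.91, -3.09).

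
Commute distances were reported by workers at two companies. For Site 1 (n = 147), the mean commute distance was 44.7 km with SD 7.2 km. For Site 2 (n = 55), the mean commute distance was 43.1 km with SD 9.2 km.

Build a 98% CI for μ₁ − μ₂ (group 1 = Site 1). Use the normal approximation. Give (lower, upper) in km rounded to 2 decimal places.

Per-group SEs: s₁/√n₁ = 7.2/√147 = 0.5938, s₂/√n₂ = 9.2/√55 = 1.2405.
Unpooled SE of the difference: √(0.35259844 + 1.53884025) = 1.3753.
Margin of error = z* · SE = 2.326 × 1.3753 = 3.1989.
x̄₁ − x̄₂ = 44.7 − 43.1 = 1.6000.
CI: 1.6000 ± 3.1989 = (-1.60, 4.80).

(-1.60, 4.80)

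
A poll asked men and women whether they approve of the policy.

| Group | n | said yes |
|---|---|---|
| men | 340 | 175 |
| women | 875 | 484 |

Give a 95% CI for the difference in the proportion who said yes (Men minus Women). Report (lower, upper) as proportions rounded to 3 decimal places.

(-0.101, 0.024)

First, p̂₁ = 175/340 = 0.5147; p̂₂ = 484/875 = 0.5531.
The two standard errors are √(0.5147×0.4853/340) = 0.02710 and √(0.5531×0.4469/875) = 0.01681.
Because the samples are independent, SE_diff = √(0.02710² + 0.01681²) = 0.03189.
Using z* = 1.960 for 95%, ME = 1.960 × 0.03189 = 0.06250.
p̂₁ − p̂₂ = -0.0384; interval -0.0384 ± 0.06250 gives (-0.101, 0.024).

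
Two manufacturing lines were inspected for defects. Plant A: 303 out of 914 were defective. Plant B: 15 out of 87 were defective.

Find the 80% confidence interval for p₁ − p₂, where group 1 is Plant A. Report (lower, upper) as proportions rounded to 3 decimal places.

First, p̂₁ = 303/914 = 0.3315; p̂₂ = 15/87 = 0.1724.
The two standard errors are √(0.3315×0.6685/914) = 0.01557 and √(0.1724×0.8276/87) = 0.04050.
Because the samples are independent, SE_diff = √(0.01557² + 0.04050²) = 0.04339.
Using z* = 1.282 for 80%, ME = 1.282 × 0.04339 = 0.05563.
p̂₁ − p̂₂ = 0.1591; interval 0.1591 ± 0.05563 gives (0.103, 0.215).

(0.103, 0.215)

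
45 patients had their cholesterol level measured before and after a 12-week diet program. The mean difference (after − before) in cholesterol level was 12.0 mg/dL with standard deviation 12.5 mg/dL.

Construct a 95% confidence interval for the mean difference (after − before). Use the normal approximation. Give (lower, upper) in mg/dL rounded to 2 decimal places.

This is a matched-pairs design, so SE = s_d/√n = 12.5/√45 = 1.8634.
Margin = 1.960 × 1.8634 = 3.6523; the interval is 12.0 ± 3.6523 = (8.35, 15.65).

(8.35, 15.65)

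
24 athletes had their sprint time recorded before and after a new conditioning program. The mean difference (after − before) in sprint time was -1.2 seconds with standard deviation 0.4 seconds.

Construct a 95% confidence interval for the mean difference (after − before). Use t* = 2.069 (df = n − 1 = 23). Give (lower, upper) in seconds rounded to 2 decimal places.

(-1.37, -1.03)

Paired design: SE = s_d/√n = 0.4/√24 = 0.0816.
t* = 2.069; margin of error = 2.069 × 0.0816 = 0.1688.
-1.2 ± 0.1688 → (-1.37, -1.03).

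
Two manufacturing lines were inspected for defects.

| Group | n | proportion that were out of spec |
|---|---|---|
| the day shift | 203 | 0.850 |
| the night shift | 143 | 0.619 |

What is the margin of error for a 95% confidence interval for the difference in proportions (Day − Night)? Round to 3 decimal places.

0.094

SE₁ = √(p̂₁(1−p̂₁)/n₁) = √(0.8500·0.1500/203) = 0.02506; SE₂ = √(0.6190·0.3810/143) = 0.04061.
Independent samples: SE of the difference = √(SE₁² + SE₂²) = √(0.0006280036 + 0.0016491721) = 0.04772.
z* for 95% confidence is 1.960, so the margin of error is 1.960 × 0.04772 = 0.09353.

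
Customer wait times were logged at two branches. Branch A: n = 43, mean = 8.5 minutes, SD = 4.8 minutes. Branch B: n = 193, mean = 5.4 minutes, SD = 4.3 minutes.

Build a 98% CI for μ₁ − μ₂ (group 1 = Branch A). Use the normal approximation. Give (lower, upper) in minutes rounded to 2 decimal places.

(1.25, 4.95)

Standard errors of each mean: 4.8/√43 = 0.7320 and 4.3/√193 = 0.3095.
SE(x̄₁ − x̄₂) = √(0.7320² + 0.3095²) = 0.7947 for independent samples with unequal variances.
With z* = 2.326, the margin is 2.326 × 0.7947 = 1.8485.
x̄₁ − x̄₂ = 8.5 − 5.4 = 3.1000; the interval is 3.1000 ± 1.8485 = (1.25, 4.95).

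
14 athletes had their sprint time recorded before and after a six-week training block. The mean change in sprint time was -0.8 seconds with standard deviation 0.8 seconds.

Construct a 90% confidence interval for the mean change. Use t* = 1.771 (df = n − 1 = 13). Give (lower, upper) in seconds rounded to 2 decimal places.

This is a matched-pairs design, so SE = s_d/√n = 0.8/√14 = 0.2138.
Margin = 1.771 × 0.2138 = 0.3786; the interval is -0.8 ± 0.3786 = (-1.18, -0.42).

(-1.18, -0.42)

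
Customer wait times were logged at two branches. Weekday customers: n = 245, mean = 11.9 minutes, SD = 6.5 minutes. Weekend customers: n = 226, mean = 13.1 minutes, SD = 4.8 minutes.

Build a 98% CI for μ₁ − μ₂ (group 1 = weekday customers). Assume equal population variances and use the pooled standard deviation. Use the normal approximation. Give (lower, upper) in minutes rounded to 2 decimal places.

Pooled variance s_p² = [244·6.5² + 225·4.8²] / (245+226−2) = 33.0341, so s_p = 5.7475.
SE_diff = s_p·√(1/n₁ + 1/n₂) = 5.7475·√(1/245 + 1/226) = 0.5301.
z* = 2.326; margin = 2.326 × 0.5301 = 1.2330.
Difference = 11.9 − 13.1 = -1.2000.
-1.2000 ± 1.2330 → (-2.43, 0.03).

(-2.43, 0.03)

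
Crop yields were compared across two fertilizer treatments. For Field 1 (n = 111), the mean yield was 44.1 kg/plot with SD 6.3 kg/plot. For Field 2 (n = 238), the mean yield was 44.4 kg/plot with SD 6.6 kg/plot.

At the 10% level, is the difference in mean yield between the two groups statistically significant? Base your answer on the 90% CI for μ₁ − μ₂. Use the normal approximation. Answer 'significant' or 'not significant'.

not significant

Standard errors of each mean: 6.3/√111 = 0.5980 and 6.6/√238 = 0.4278.
SE(x̄₁ − x̄₂) = √(0.5980² + 0.4278²) = 0.7353 for independent samples with unequal variances.
With z* = 1.645, the margin is 1.645 × 0.7353 = 1.2096.
x̄₁ − x̄₂ = 44.1 − 44.4 = -0.3000; the interval is -0.3000 ± 1.2096 = (-1.5096, 0.9096).
The interval (-1.5096, 0.9096) contains 0, so the difference is not significant.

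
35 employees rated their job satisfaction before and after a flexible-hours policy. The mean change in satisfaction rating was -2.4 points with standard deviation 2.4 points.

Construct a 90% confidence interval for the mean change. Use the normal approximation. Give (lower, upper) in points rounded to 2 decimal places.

(-3.07, -1.73)

This is a matched-pairs design, so SE = s_d/√n = 2.4/√35 = 0.4057.
Margin = 1.645 × 0.4057 = 0.6674; the interval is -2.4 ± 0.6674 = (-3.07, -1.73).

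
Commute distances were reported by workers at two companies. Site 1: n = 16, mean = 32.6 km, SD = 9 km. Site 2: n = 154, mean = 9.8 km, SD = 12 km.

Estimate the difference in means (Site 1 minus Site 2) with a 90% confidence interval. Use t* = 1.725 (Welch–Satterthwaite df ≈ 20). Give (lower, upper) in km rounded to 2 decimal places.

(18.58, 27.02)

SE₁ = s₁/√n₁ = 9/√16 = 2.2500; SE₂ = 12/√154 = 0.9670.
Independent samples, unequal variances: SE_diff = √(SE₁² + SE₂²) = √(5.0625 + 0.935089) = 2.4490.
t* = 1.725, so margin of error = 1.725 × 2.4490 = 4.2245.
Difference in means = 32.6 − 9.8 = 22.8000.
22.8000 ± 4.2245 → (18.58, 27.02).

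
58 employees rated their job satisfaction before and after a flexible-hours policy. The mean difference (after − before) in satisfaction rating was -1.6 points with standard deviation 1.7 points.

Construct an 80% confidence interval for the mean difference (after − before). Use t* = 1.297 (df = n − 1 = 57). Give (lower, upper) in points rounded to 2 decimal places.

This is a matched-pairs design, so SE = s_d/√n = 1.7/√58 = 0.2232.
Margin = 1.297 × 0.2232 = 0.2895; the interval is -1.6 ± 0.2895 = (-1.89, -1.31).

(-1.89, -1.31)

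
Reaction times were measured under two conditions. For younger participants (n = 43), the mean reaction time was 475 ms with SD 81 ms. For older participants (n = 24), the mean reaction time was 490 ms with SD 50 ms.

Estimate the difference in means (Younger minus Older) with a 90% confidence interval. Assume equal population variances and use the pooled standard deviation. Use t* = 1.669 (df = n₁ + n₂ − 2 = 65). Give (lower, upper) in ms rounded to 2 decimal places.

s_p = √[((n₁−1)s₁² + (n₂−1)s₂²)/(n₁+n₂−2)] = √[(42·81² + 23·50²)/65] = 71.5823.
SE = 71.5823·√(1/43 + 1/24) = 18.2391.
With t* = 1.669, margin = 1.669 × 18.2391 = 30.4411.
x̄₁ − x̄₂ = 475 − 490 = -15.0000; interval -15.0000 ± 30.4411 = (-45.44, 15.44).

(-45.44, 15.44)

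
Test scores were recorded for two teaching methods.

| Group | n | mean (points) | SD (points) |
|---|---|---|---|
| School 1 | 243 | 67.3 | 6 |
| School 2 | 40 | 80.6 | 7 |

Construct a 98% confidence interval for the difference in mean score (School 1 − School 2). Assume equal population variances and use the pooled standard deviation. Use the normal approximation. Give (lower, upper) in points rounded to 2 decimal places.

(-15.74, -10.86)

Pooled variance s_p² = [242·6² + 39·7²] / (243+40−2) = 37.8043, so s_p = 6.1485.
SE_diff = s_p·√(1/n₁ + 1/n₂) = 6.1485·√(1/243 + 1/40) = 1.0491.
z* = 2.326; margin = 2.326 × 1.0491 = 2.4402.
Difference = 67.3 − 80.6 = -13.3000.
-13.3000 ± 2.4402 → (-15.74, -10.86).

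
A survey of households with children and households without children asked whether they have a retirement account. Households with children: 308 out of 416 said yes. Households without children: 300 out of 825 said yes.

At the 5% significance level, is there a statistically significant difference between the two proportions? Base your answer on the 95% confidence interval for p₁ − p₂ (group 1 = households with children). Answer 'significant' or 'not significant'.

significant

First, p̂₁ = 308/416 = 0.7404; p̂₂ = 300/825 = 0.3636.
The two standard errors are √(0.7404×0.2596/416) = 0.02150 and √(0.3636×0.6364/825) = 0.01675.
Because the samples are independent, SE_diff = √(0.02150² + 0.01675²) = 0.02725.
Using z* = 1.960 for 95%, ME = 1.960 × 0.02725 = 0.05341.
p̂₁ − p̂₂ = 0.3768; interval 0.3768 ± 0.05341 gives (0.32339, 0.43021).
The interval (0.32339, 0.43021) does not contain 0, so the difference is significant.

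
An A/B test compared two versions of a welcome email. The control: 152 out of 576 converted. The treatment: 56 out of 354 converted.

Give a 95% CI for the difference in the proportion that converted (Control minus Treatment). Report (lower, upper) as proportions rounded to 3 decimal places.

(0.053, 0.158)

Sample proportions: 152/576 = 0.2639, 56/354 = 0.1582.
Each SE is √(p̂(1−p̂)/n): √(0.2639·0.7361/576) = 0.01836 and √(0.1582·0.8418/354) = 0.01940.
SE(p̂₁ − p̂₂) = √(SE₁² + SE₂²) = √(0.0003370896 + 0.00037636) = 0.02671, since the two samples are independent.
At 95% confidence z* = 1.960; margin = 1.960 × 0.02671 = 0.05235.
The difference is 0.2639 − 0.1582 = 0.1057, so the interval is 0.1057 ± 0.05235 = (0.053, 0.158).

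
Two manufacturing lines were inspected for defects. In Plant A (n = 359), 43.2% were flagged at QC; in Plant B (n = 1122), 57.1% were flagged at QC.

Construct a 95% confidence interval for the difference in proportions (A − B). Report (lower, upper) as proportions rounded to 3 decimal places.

The two standard errors are √(0.4320×0.5680/359) = 0.02614 and √(0.5710×0.4290/1122) = 0.01478.
Because the samples are independent, SE_diff = √(0.02614² + 0.01478²) = 0.03003.
Using z* = 1.960 for 95%, ME = 1.960 × 0.03003 = 0.05886.
p̂₁ − p̂₂ = -0.1390; interval -0.1390 ± 0.05886 gives (-0.198, -0.080).

(-0.198, -0.080)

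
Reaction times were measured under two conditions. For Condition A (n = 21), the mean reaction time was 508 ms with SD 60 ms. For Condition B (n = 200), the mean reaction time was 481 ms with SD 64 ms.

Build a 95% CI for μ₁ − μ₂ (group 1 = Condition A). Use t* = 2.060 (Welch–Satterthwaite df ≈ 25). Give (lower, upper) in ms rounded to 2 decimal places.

(-1.54, 55.54)

Per-group SEs: s₁/√n₁ = 60/√21 = 13.0931, s₂/√n₂ = 64/√200 = 4.5255.
Unpooled SE of the difference: √(171.42926761 + 20.48015025) = 13.8531.
Margin of error = t* · SE = 2.060 × 13.8531 = 28.5374.
x̄₁ − x̄₂ = 508 − 481 = 27.0000.
CI: 27.0000 ± 28.5374 = (-1.54, 55.54).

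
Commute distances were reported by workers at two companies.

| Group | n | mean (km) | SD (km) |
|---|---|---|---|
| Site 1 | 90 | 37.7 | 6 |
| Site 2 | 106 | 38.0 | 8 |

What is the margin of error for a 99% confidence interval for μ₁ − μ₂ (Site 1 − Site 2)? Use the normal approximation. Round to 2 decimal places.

2.58

SE₁ = s₁/√n₁ = 6/√90 = 0.6325; SE₂ = 8/√106 = 0.7770.
Independent samples, unequal variances: SE_diff = √(SE₁² + SE₂²) = √(0.40005625 + 0.603729) = 1.0019.
z* = 2.576, so margin of error = 2.576 × 1.0019 = 2.5809.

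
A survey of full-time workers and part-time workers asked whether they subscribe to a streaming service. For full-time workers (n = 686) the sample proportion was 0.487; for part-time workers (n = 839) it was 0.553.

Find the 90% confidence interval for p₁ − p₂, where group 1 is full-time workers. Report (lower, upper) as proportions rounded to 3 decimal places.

(-0.108, -0.024)

SE₁ = √(p̂₁(1−p̂₁)/n₁) = √(0.4870·0.5130/686) = 0.01908; SE₂ = √(0.5530·0.4470/839) = 0.01716.
Independent samples: SE of the difference = √(SE₁² + SE₂²) = √(0.0003640464 + 0.0002944656) = 0.02566.
z* for 90% confidence is 1.645, so the margin of error is 1.645 × 0.02566 = 0.04221.
Point estimate p̂₁ − p̂₂ = 0.4870 − 0.5530 = -0.0660.
-0.0660 ± 0.04221 → (-0.108, -0.024).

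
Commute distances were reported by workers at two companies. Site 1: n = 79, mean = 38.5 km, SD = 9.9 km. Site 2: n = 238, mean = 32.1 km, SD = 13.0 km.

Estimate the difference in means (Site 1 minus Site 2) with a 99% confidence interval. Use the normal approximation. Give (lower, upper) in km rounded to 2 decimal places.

SE₁ = s₁/√n₁ = 9.9/√79 = 1.1138; SE₂ = 13.0/√238 = 0.8427.
Independent samples, unequal variances: SE_diff = √(SE₁² + SE₂²) = √(1.24055044 + 0.71014329) = 1.3967.
z* = 2.576, so margin of error = 2.576 × 1.3967 = 3.5979.
Difference in means = 38.5 − 32.1 = 6.4000.
6.4000 ± 3.5979 → (2.80, 10.00).

(2.80, 10.00)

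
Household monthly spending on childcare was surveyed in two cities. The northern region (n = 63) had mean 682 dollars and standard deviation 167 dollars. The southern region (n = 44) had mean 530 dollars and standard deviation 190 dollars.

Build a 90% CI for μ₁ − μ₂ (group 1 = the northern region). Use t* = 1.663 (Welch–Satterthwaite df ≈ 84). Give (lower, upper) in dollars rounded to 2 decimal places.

(92.90, 211.10)

Standard errors of each mean: 167/√63 = 21.0400 and 190/√44 = 28.6436.
SE(x̄₁ − x̄₂) = √(21.0400² + 28.6436²) = 35.5406 for independent samples with unequal variances.
With t* = 1.663, the margin is 1.663 × 35.5406 = 59.1040.
x̄₁ − x̄₂ = 682 − 530 = 152.0000; the interval is 152.0000 ± 59.1040 = (92.90, 211.10).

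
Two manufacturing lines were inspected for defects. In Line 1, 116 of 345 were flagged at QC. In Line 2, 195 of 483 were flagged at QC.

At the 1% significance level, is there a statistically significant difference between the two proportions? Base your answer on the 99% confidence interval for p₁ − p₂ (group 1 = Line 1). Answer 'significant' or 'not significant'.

not significant

First, p̂₁ = 116/345 = 0.3362; p̂₂ = 195/483 = 0.4037.
The two standard errors are √(0.3362×0.6638/345) = 0.02543 and √(0.4037×0.5963/483) = 0.02232.
Because the samples are independent, SE_diff = √(0.02543² + 0.02232²) = 0.03384.
Using z* = 2.576 for 99%, ME = 2.576 × 0.03384 = 0.08717.
p̂₁ − p̂₂ = -0.0675; interval -0.0675 ± 0.08717 gives (-0.15467, 0.01967).
The interval (-0.15467, 0.01967) contains 0, so the difference is not significant.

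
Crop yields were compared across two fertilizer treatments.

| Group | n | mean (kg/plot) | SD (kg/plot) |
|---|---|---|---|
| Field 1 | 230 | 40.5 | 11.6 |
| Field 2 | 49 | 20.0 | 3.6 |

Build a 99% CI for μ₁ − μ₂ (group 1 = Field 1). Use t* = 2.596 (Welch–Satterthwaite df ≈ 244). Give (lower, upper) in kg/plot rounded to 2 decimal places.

(18.11, 22.89)

SE₁ = s₁/√n₁ = 11.6/√230 = 0.7649; SE₂ = 3.6/√49 = 0.5143.
Independent samples, unequal variances: SE_diff = √(SE₁² + SE₂²) = √(0.58507201 + 0.26450449) = 0.9217.
t* = 2.596, so margin of error = 2.596 × 0.9217 = 2.3927.
Difference in means = 40.5 − 20.0 = 20.5000.
20.5000 ± 2.3927 → (18.11, 22.89).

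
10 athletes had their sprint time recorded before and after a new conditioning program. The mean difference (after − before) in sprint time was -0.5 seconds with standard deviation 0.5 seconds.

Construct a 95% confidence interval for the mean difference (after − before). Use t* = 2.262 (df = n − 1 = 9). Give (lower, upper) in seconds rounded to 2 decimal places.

(-0.86, -0.14)

Paired design: SE = s_d/√n = 0.5/√10 = 0.1581.
t* = 2.262; margin of error = 2.262 × 0.1581 = 0.3576.
-0.5 ± 0.3576 → (-0.86, -0.14).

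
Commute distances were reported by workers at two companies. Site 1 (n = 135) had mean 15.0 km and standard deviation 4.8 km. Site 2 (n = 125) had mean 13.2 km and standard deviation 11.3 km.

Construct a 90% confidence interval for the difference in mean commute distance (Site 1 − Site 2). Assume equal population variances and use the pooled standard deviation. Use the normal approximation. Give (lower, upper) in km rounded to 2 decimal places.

s_p = √[((n₁−1)s₁² + (n₂−1)s₂²)/(n₁+n₂−2)] = √[(134·4.8² + 124·11.3²)/258] = 8.5637.
SE = 8.5637·√(1/135 + 1/125) = 1.0630.
With z* = 1.645, margin = 1.645 × 1.0630 = 1.7486.
x̄₁ − x̄₂ = 15.0 − 13.2 = 1.8000; interval 1.8000 ± 1.7486 = (0.05, 3.55).

(0.05, 3.55)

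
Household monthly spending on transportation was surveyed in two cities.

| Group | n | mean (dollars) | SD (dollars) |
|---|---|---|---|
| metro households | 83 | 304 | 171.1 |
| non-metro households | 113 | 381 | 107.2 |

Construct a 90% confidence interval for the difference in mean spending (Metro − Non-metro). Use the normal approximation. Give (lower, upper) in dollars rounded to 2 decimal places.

(-112.07, -41.93)

Per-group SEs: s₁/√n₁ = 171.1/√83 = 18.7807, s₂/√n₂ = 107.2/√113 = 10.0845.
Unpooled SE of the difference: √(352.71469249 + 101.69714025) = 21.3169.
Margin of error = z* · SE = 1.645 × 21.3169 = 35.0663.
x̄₁ − x̄₂ = 304 − 381 = -77.0000.
CI: -77.0000 ± 35.0663 = (-112.07, -41.93).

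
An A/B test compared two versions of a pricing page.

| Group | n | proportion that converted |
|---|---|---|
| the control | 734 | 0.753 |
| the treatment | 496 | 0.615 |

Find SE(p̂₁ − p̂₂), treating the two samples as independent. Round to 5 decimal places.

The two standard errors are √(0.7530×0.2470/734) = 0.01592 and √(0.6150×0.3850/496) = 0.02185.
Because the samples are independent, SE_diff = √(0.01592² + 0.02185²) = 0.02703.

0.02703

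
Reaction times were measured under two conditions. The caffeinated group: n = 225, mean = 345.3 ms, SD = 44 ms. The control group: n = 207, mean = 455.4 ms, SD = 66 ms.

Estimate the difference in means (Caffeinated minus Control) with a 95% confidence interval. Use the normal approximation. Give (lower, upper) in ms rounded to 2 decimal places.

(-120.77, -99.43)

Standard errors of each mean: 44/√225 = 2.9333 and 66/√207 = 4.5873.
SE(x̄₁ − x̄₂) = √(2.9333² + 4.5873²) = 5.4450 for independent samples with unequal variances.
With z* = 1.960, the margin is 1.960 × 5.4450 = 10.6722.
x̄₁ − x̄₂ = 345.3 − 455.4 = -110.1000; the interval is -110.1000 ± 10.6722 = (-120.77, -99.43).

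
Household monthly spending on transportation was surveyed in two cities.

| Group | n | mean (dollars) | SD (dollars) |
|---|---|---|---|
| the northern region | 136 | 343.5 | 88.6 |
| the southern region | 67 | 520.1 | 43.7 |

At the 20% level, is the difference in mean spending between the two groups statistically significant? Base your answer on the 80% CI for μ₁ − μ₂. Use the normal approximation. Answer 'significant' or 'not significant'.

significant

Standard errors of each mean: 88.6/√136 = 7.5974 and 43.7/√67 = 5.3388.
SE(x̄₁ − x̄₂) = √(7.5974² + 5.3388²) = 9.2856 for independent samples with unequal variances.
With z* = 1.282, the margin is 1.282 × 9.2856 = 11.9041.
x̄₁ − x̄₂ = 343.5 − 520.1 = -176.6000; the interval is -176.6000 ± 11.9041 = (-188.5041, -164.6959).
The interval (-188.5041, -164.6959) does not contain 0, so the difference is significant.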